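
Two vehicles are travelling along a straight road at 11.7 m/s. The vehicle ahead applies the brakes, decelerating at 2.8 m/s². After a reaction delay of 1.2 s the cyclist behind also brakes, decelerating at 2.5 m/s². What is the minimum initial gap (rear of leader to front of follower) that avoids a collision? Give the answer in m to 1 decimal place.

Minimum gap ≈ 17.0 m

Leader travels v²/(2a_L) = 136.890 / 5.600 = 24.445 m before stopping.
Follower covers v·t_r = 11.7000 × 1.2 = 14.040 m while reacting, then v²/(2a_F) = 136.890 / 5.000 = 27.378 m while braking, for a total of 14.040 + 27.378 = 41.418 m.
Since a_F ≤ a_L and the follower starts braking later, the follower is never slower than the leader, so the closest approach is when both have stopped.
Minimum gap = 41.418 − 24.445 = 16.973 m.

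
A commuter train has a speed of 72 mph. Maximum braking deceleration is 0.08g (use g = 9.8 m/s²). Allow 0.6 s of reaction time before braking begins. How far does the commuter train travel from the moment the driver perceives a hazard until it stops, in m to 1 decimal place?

Total stopping distance ≈ 680.0 m

72 mph × 0.44704 = 32.1869 m/s.
a = 0.08 × 9.8 = 0.784 m/s².
Reaction distance = v·t_r = 32.1869 × 0.6 = 19.312 m.
Braking distance = v²/(2a) = 32.1869² / (2 × 0.784) = 1035.997 / 1.568 = 660.712 m.
Total = 19.312 + 660.712 = 680.024 m.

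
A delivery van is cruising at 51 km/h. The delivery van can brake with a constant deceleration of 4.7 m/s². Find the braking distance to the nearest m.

51 km/h ÷ 3.6 = 14.1667 m/s.
Braking distance = v²/(2a) = 14.1667² / (2 × 4.700) = 200.695 / 9.400 = 21.351 m.

Braking distance ≈ 21 m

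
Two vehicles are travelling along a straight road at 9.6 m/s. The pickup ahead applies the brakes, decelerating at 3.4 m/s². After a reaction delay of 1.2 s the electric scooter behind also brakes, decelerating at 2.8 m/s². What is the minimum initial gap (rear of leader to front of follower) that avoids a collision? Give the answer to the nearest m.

Minimum gap ≈ 14 m

Leader travels v²/(2a_L) = 92.160 / 6.800 = 13.553 m before stopping.
Follower covers v·t_r = 9.6000 × 1.2 = 11.520 m while reacting, then v²/(2a_F) = 92.160 / 5.600 = 16.457 m while braking, for a total of 11.520 + 16.457 = 27.977 m.
Since a_F ≤ a_L and the follower starts braking later, the follower is never slower than the leader, so the closest approach is when both have stopped.
Minimum gap = 27.977 − 13.553 = 14.424 m.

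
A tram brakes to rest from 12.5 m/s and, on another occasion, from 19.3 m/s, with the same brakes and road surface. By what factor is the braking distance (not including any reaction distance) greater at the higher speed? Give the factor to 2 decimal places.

Braking distance d = v²/(2a), so with a fixed, d ∝ v².
Factor = (19.3/12.5)² = 1.5440² = 2.3839.

Factor ≈ 2.38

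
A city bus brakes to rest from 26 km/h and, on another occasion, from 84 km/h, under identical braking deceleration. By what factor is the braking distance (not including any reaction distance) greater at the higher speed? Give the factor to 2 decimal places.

Factor ≈ 10.44

Braking distance d = v²/(2a), so with a fixed, d ∝ v².
Factor = (84/26)² = 3.2308² = 10.4381.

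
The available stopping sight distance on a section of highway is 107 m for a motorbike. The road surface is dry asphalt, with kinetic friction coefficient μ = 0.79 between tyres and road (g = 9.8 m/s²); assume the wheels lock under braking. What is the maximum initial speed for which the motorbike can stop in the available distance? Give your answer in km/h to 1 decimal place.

Maximum speed ≈ 146.5 km/h

a = μg = 0.79 × 9.8 = 7.742 m/s².
v²/(2a) = d ⇒ v = √(2 × 7.742 × 107) = √1656.79 = 40.7037 m/s.
40.7037 m/s × 3.6 = 146.533 km/h.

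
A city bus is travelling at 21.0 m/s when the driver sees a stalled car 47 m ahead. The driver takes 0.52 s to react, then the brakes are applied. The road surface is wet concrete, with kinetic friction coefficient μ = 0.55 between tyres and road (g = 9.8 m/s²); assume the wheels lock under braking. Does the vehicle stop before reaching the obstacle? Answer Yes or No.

a = μg = 0.55 × 9.8 = 5.390 m/s².
Reaction distance = 21.0000 × 0.52 = 10.920 m.
Braking distance = v²/(2a) = 441.000 / 10.780 = 40.909 m.
Total stopping distance = 10.920 + 40.909 = 51.829 m, vs 47 m available — it cannot stop in time and overshoots by 51.829 − 47 = 4.829 m.

No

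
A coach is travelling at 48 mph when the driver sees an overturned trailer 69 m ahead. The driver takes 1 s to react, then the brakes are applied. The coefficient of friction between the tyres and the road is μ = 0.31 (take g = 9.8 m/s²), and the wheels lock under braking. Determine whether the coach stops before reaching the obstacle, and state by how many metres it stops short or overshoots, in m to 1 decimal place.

48 mph × 0.44704 = 21.4579 m/s.
a = μg = 0.31 × 9.8 = 3.038 m/s².
Reaction distance = 21.4579 × 1 = 21.458 m.
Braking distance = v²/(2a) = 460.441 / 6.076 = 75.780 m.
Total stopping distance = 21.458 + 75.780 = 97.238 m, vs 69 m available — it cannot stop in time and overshoots by 97.238 − 69 = 28.238 m.

No — it overshoots by 28.2 m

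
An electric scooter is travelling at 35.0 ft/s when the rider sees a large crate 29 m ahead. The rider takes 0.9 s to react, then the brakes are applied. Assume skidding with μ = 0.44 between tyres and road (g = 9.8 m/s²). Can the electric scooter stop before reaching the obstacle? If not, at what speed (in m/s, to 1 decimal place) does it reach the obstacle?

Yes — it stops about 6.2 m short of the obstacle, so it never reaches it

35 ft/s × 0.3048 = 10.6680 m/s.
a = μg = 0.44 × 9.8 = 4.312 m/s².
Reaction distance = 10.6680 × 0.9 = 9.601 m.
Braking distance = v²/(2a) = 113.806 / 8.624 = 13.196 m.
Total stopping distance = 9.601 + 13.196 = 22.797 m, vs 29 m available — it stops with 29 − 22.797 = 6.203 m to spare.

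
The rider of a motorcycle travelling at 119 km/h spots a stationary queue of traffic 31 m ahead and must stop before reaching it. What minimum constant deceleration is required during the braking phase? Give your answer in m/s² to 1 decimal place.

Required deceleration ≈ 17.6 m/s²

119 km/h ÷ 3.6 = 33.0556 m/s.
v² = 2a·d ⇒ a = v²/(2d) = 33.0556² / (2 × 31.000) = 1092.673 / 62.000 = 17.6238 m/s².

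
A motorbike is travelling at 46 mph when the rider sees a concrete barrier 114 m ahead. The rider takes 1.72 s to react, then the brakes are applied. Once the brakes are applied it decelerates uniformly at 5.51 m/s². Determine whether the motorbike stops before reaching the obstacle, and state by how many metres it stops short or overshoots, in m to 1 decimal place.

Yes — it stops 40.3 m short of the obstacle

46 mph × 0.44704 = 20.5638 m/s.
Reaction distance = 20.5638 × 1.72 = 35.370 m.
Braking distance = v²/(2a) = 422.870 / 11.020 = 38.373 m.
Total stopping distance = 35.370 + 38.373 = 73.743 m, vs 114 m available — it stops with 114 − 73.743 = 40.257 m to spare.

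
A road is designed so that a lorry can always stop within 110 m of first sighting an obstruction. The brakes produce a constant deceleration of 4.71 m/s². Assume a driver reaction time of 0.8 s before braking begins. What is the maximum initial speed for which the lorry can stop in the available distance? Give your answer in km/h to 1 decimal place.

Stopping distance: v·t_r + v²/(2a) = 110 with t_r = 0.8 s and a = 4.710 m/s².
So v² + 7.536 v − 1036.20 = 0.
Positive root: v = −a·t_r + √((a·t_r)² + 2a·d) = −3.768 + √(14.198 + 1036.20) = 28.6418 m/s.
28.6418 m/s × 3.6 = 103.110 km/h.

Maximum speed ≈ 103.1 km/h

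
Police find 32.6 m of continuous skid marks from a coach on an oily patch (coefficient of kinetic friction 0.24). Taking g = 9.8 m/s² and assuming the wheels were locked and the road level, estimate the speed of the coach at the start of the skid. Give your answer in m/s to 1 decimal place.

Deceleration a = μg = 0.24 × 9.8 = 2.352 m/s².
v = √(2a·d) = √(2 × 2.352 × 32.6) = √153.350 = 12.3835 m/s.

Initial speed ≈ 12.4 m/s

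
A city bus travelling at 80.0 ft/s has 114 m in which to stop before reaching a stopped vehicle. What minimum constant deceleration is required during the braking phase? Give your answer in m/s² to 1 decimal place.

Required deceleration ≈ 2.6 m/s²

80 ft/s × 0.3048 = 24.3840 m/s.
v² = 2a·d ⇒ a = v²/(2d) = 24.3840² / (2 × 114.000) = 594.579 / 228.000 = 2.6078 m/s².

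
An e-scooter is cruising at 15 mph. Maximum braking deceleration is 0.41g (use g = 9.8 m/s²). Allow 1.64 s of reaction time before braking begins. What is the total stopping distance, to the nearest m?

15 mph × 0.44704 = 6.7056 m/s.
a = 0.41 × 9.8 = 4.018 m/s².
Reaction distance = v·t_r = 6.7056 × 1.64 = 10.997 m.
Braking distance = v²/(2a) = 6.7056² / (2 × 4.018) = 44.965 / 8.036 = 5.595 m.
Total = 10.997 + 5.595 = 16.592 m.

Total stopping distance ≈ 17 m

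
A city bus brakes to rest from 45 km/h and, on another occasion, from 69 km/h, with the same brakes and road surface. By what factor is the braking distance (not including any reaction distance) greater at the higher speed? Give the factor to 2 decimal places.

Braking distance d = v²/(2a), so with a fixed, d ∝ v².
Factor = (69/45)² = 1.5333² = 2.3510.

Factor ≈ 2.35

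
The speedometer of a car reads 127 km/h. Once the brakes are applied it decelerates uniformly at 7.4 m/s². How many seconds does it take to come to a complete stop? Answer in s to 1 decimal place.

Braking time ≈ 4.8 s

127 km/h ÷ 3.6 = 35.2778 m/s.
Braking time = v/a = 35.2778 / 7.400 = 4.767 s.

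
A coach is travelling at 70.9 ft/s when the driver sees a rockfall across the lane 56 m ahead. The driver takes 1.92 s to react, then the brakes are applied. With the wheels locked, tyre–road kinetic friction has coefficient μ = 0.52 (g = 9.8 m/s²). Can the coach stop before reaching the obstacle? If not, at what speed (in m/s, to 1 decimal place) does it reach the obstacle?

70.9 ft/s × 0.3048 = 21.6103 m/s.
a = μg = 0.52 × 9.8 = 5.096 m/s².
Reaction distance = 21.6103 × 1.92 = 41.492 m.
Braking distance needed to stop: v²/(2a) = 467.005 / 10.192 = 45.821 m, so total needed = 41.492 + 45.821 = 87.313 m > 56 m — it cannot stop.
Distance remaining when braking begins: 56 − 41.492 = 14.508 m.
v² = v₀² − 2a·d = 467.005 − 2 × 5.096 × 14.508 = 319.139 m²/s².
v = √319.139 = 17.864 m/s.

No — it strikes the obstacle at 17.9 m/s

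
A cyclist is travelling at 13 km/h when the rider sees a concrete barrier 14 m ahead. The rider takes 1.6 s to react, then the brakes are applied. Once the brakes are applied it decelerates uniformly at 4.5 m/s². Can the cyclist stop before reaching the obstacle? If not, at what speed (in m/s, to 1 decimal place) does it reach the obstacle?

13 km/h ÷ 3.6 = 3.6111 m/s.
Reaction distance = 3.6111 × 1.6 = 5.778 m.
Braking distance = v²/(2a) = 13.040 / 9.000 = 1.449 m.
Total stopping distance = 5.778 + 1.449 = 7.227 m, vs 14 m available — it stops with 14 − 7.227 = 6.773 m to spare.

Yes — it stops about 6.8 m short of the obstacle, so it never reaches it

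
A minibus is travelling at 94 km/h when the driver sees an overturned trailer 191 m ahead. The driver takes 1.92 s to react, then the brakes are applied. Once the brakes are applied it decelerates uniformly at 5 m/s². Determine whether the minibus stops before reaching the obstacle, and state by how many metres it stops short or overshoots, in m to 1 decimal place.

94 km/h ÷ 3.6 = 26.1111 m/s.
Reaction distance = 26.1111 × 1.92 = 50.133 m.
Braking distance = v²/(2a) = 681.790 / 10.000 = 68.179 m.
Total stopping distance = 50.133 + 68.179 = 118.312 m, vs 191 m available — it stops with 191 − 118.312 = 72.688 m to spare.

Yes — it stops 72.7 m short of the obstacle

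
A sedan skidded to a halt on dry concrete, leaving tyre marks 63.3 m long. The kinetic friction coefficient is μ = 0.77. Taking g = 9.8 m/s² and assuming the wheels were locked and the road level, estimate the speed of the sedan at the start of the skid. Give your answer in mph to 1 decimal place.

Deceleration a = μg = 0.77 × 9.8 = 7.546 m/s².
v = √(2a·d) = √(2 × 7.546 × 63.3) = √955.324 = 30.9083 m/s.
= 30.9083 ÷ 0.44704 = 69.140 mph.

Initial speed ≈ 69.1 mph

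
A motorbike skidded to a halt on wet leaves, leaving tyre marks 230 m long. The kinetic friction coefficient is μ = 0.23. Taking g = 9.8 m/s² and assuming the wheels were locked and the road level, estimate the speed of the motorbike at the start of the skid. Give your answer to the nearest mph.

Initial speed ≈ 72 mph

Deceleration a = μg = 0.23 × 9.8 = 2.254 m/s².
v = √(2a·d) = √(2 × 2.254 × 230) = √1036.840 = 32.2000 m/s.
= 32.2000 ÷ 0.44704 = 72.029 mph.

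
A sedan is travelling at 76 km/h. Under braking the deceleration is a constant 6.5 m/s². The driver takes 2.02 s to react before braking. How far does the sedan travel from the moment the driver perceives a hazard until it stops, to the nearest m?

76 km/h ÷ 3.6 = 21.1111 m/s.
Reaction distance = v·t_r = 21.1111 × 2.02 = 42.644 m.
Braking distance = v²/(2a) = 21.1111² / (2 × 6.500) = 445.679 / 13.000 = 34.283 m.
Total = 42.644 + 34.283 = 76.927 m.

Total stopping distance ≈ 77 m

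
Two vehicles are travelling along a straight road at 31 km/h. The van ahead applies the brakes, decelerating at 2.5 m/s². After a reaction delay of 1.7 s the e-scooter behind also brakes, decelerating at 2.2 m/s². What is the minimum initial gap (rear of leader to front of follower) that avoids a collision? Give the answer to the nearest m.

Minimum gap ≈ 17 m

31 km/h ÷ 3.6 = 8.6111 m/s.
Leader travels v²/(2a_L) = 74.151 / 5.000 = 14.830 m before stopping.
Follower covers v·t_r = 8.6111 × 1.7 = 14.639 m while reacting, then v²/(2a_F) = 74.151 / 4.400 = 16.852 m while braking, for a total of 14.639 + 16.852 = 31.491 m.
Since a_F ≤ a_L and the follower starts braking later, the follower is never slower than the leader, so the closest approach is when both have stopped.
Minimum gap = 31.491 − 14.830 = 16.661 m.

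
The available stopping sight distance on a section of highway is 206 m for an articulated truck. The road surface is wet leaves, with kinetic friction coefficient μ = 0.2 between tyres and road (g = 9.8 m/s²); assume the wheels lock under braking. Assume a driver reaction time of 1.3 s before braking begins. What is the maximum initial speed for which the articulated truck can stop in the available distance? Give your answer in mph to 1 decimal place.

a = μg = 0.2 × 9.8 = 1.960 m/s².
Stopping distance: v·t_r + v²/(2a) = 206 with t_r = 1.3 s and a = 1.960 m/s².
So v² + 5.096 v − 807.52 = 0.
Positive root: v = −a·t_r + √((a·t_r)² + 2a·d) = −2.548 + √(6.492 + 807.52) = 25.9829 m/s.
25.9829 m/s ÷ 0.44704 = 58.122 mph.

Maximum speed ≈ 58.1 mph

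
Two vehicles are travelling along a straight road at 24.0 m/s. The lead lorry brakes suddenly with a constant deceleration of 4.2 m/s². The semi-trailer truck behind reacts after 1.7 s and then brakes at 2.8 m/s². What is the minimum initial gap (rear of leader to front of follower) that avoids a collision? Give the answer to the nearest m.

Minimum gap ≈ 75 m

Leader travels v²/(2a_L) = 576.000 / 8.400 = 68.571 m before stopping.
Follower covers v·t_r = 24.0000 × 1.7 = 40.800 m while reacting, then v²/(2a_F) = 576.000 / 5.600 = 102.857 m while braking, for a total of 40.800 + 102.857 = 143.657 m.
Since a_F ≤ a_L and the follower starts braking later, the follower is never slower than the leader, so the closest approach is when both have stopped.
Minimum gap = 143.657 − 68.571 = 75.086 m.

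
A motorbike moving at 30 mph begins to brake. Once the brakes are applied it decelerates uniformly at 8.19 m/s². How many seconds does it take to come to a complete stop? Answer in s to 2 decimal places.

30 mph × 0.44704 = 13.4112 m/s.
Braking time = v/a = 13.4112 / 8.190 = 1.638 s.

Braking time ≈ 1.64 s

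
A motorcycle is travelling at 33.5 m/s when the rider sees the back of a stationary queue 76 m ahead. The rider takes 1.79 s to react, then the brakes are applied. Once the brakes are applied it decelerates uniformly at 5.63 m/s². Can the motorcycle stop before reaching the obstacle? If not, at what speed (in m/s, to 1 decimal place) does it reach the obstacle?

No — it strikes the obstacle at 30.7 m/s

Reaction distance = 33.5000 × 1.79 = 59.965 m.
Braking distance needed to stop: v²/(2a) = 1122.250 / 11.260 = 99.667 m, so total needed = 59.965 + 99.667 = 159.632 m > 76 m — it cannot stop.
Distance remaining when braking begins: 76 − 59.965 = 16.035 m.
v² = v₀² − 2a·d = 1122.250 − 2 × 5.630 × 16.035 = 941.696 m²/s².
v = √941.696 = 30.687 m/s.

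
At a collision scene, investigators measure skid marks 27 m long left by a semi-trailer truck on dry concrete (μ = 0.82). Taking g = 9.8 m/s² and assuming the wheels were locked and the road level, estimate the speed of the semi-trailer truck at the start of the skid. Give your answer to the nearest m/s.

Deceleration a = μg = 0.82 × 9.8 = 8.036 m/s².
v = √(2a·d) = √(2 × 8.036 × 27) = √433.944 = 20.8313 m/s.

Initial speed ≈ 21 m/s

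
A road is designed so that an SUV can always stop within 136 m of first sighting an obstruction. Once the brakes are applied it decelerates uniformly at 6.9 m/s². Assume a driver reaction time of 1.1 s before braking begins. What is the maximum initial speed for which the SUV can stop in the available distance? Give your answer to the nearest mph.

Stopping distance: v·t_r + v²/(2a) = 136 with t_r = 1.1 s and a = 6.900 m/s².
So v² + 15.180 v − 1876.80 = 0.
Positive root: v = −a·t_r + √((a·t_r)² + 2a·d) = −7.590 + √(57.608 + 1876.80) = 36.3919 m/s.
36.3919 m/s ÷ 0.44704 = 81.406 mph.

Maximum speed ≈ 81 mph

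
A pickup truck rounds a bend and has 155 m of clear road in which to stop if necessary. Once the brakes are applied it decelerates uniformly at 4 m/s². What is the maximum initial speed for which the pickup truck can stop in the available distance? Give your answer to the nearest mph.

v²/(2a) = d ⇒ v = √(2 × 4.000 × 155) = √1240.00 = 35.2136 m/s.
35.2136 m/s ÷ 0.44704 = 78.771 mph.

Maximum speed ≈ 79 mph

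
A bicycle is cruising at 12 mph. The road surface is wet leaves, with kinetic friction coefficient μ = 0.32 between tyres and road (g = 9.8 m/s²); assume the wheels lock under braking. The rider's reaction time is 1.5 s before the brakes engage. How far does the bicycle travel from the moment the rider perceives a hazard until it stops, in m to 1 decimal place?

12 mph × 0.44704 = 5.3645 m/s.
a = μg = 0.32 × 9.8 = 3.136 m/s².
Reaction distance = v·t_r = 5.3645 × 1.5 = 8.047 m.
Braking distance = v²/(2a) = 5.3645² / (2 × 3.136) = 28.778 / 6.272 = 4.588 m.
Total = 8.047 + 4.588 = 12.635 m.

Total stopping distance ≈ 12.6 m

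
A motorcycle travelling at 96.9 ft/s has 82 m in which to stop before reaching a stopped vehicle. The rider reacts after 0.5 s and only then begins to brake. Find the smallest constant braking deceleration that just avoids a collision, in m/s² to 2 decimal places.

96.9 ft/s × 0.3048 = 29.5351 m/s.
Distance covered during reaction = 29.5351 × 0.5 = 14.768 m.
Distance available for braking: 82 − 14.768 = 67.232 m.
v² = 2a·d ⇒ a = v²/(2d) = 29.5351² / (2 × 67.232) = 872.322 / 134.464 = 6.4874 m/s².

Required deceleration ≈ 6.49 m/s²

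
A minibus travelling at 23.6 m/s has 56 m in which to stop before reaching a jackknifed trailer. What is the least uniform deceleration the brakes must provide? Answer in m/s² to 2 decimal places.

Required deceleration ≈ 4.97 m/s²

v² = 2a·d ⇒ a = v²/(2d) = 23.6000² / (2 × 56.000) = 556.960 / 112.000 = 4.9729 m/s².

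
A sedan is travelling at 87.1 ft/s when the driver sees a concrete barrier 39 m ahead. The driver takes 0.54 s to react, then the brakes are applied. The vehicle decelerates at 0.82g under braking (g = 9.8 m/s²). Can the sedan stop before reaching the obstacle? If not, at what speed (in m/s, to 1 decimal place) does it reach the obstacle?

87.1 ft/s × 0.3048 = 26.5481 m/s.
a = 0.82 × 9.8 = 8.036 m/s².
Reaction distance = 26.5481 × 0.54 = 14.336 m.
Braking distance needed to stop: v²/(2a) = 704.802 / 16.072 = 43.853 m, so total needed = 14.336 + 43.853 = 58.189 m > 39 m — it cannot stop.
Distance remaining when braking begins: 39 − 14.336 = 24.664 m.
v² = v₀² − 2a·d = 704.802 − 2 × 8.036 × 24.664 = 308.402 m²/s².
v = √308.402 = 17.561 m/s.

No — it strikes the obstacle at 17.6 m/s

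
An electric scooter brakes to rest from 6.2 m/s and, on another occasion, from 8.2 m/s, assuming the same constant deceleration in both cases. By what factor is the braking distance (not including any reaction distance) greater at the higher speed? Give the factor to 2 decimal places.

Factor ≈ 1.75

Braking distance d = v²/(2a), so with a fixed, d ∝ v².
Factor = (8.2/6.2)² = 1.3226² = 1.7493.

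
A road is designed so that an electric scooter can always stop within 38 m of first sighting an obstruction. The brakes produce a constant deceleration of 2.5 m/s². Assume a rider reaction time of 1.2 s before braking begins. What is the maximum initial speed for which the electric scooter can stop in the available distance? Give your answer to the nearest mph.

Stopping distance: v·t_r + v²/(2a) = 38 with t_r = 1.2 s and a = 2.500 m/s².
So v² + 6.000 v − 190.00 = 0.
Positive root: v = −a·t_r + √((a·t_r)² + 2a·d) = −3.000 + √(9.000 + 190.00) = 11.1067 m/s.
11.1067 m/s ÷ 0.44704 = 24.845 mph.

Maximum speed ≈ 25 mph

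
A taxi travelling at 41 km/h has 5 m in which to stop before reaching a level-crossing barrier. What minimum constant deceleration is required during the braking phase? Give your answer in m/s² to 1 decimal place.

41 km/h ÷ 3.6 = 11.3889 m/s.
v² = 2a·d ⇒ a = v²/(2d) = 11.3889² / (2 × 5.000) = 129.707 / 10.000 = 12.9707 m/s².

Required deceleration ≈ 13.0 m/s²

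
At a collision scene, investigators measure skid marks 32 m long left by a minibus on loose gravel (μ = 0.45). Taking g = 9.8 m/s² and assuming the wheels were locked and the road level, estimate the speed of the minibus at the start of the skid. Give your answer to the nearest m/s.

Deceleration a = μg = 0.45 × 9.8 = 4.410 m/s².
v = √(2a·d) = √(2 × 4.410 × 32) = √282.240 = 16.8000 m/s.

Initial speed ≈ 17 m/s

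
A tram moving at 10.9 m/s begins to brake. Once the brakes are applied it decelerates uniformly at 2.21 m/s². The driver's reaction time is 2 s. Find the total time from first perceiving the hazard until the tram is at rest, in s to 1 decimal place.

Braking time = v/a = 10.9000 / 2.210 = 4.932 s.
Total = 2 + 4.932 = 6.932 s.

Total time ≈ 6.9 s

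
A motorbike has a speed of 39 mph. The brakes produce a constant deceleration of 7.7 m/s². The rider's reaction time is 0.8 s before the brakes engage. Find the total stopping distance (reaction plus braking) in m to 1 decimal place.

Total stopping distance ≈ 33.7 m

39 mph × 0.44704 = 17.4346 m/s.
Reaction distance = v·t_r = 17.4346 × 0.8 = 13.948 m.
Braking distance = v²/(2a) = 17.4346² / (2 × 7.700) = 303.965 / 15.400 = 19.738 m.
Total = 13.948 + 19.738 = 33.686 m.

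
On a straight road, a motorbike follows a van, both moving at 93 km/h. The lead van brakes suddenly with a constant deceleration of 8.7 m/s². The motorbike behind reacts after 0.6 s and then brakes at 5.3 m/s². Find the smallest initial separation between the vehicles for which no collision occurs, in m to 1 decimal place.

Minimum gap ≈ 40.1 m

93 km/h ÷ 3.6 = 25.8333 m/s.
Leader travels v²/(2a_L) = 667.359 / 17.400 = 38.354 m before stopping.
Follower covers v·t_r = 25.8333 × 0.6 = 15.500 m while reacting, then v²/(2a_F) = 667.359 / 10.600 = 62.958 m while braking, for a total of 15.500 + 62.958 = 78.458 m.
Since a_F ≤ a_L and the follower starts braking later, the follower is never slower than the leader, so the closest approach is when both have stopped.
Minimum gap = 78.458 − 38.354 = 40.104 m.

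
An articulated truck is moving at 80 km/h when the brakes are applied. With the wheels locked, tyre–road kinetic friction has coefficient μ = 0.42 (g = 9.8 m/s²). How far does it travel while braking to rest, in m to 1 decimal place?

Braking distance ≈ 60.0 m

80 km/h ÷ 3.6 = 22.2222 m/s.
a = μg = 0.42 × 9.8 = 4.116 m/s².
Braking distance = v²/(2a) = 22.2222² / (2 × 4.116) = 493.826 / 8.232 = 59.989 m.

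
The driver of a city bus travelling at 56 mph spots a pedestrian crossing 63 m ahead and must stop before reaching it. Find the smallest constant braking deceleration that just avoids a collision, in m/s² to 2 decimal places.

56 mph × 0.44704 = 25.0342 m/s.
v² = 2a·d ⇒ a = v²/(2d) = 25.0342² / (2 × 63.000) = 626.711 / 126.000 = 4.9739 m/s².

Required deceleration ≈ 4.97 m/s²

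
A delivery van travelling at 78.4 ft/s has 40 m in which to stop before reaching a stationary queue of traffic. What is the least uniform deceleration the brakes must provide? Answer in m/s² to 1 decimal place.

Required deceleration ≈ 7.1 m/s²

78.4 ft/s × 0.3048 = 23.8963 m/s.
v² = 2a·d ⇒ a = v²/(2d) = 23.8963² / (2 × 40.000) = 571.033 / 80.000 = 7.1379 m/s².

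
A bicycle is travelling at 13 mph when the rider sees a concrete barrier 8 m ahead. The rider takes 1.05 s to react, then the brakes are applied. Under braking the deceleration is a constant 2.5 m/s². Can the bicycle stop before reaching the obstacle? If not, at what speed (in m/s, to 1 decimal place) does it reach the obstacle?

13 mph × 0.44704 = 5.8115 m/s.
Reaction distance = 5.8115 × 1.05 = 6.102 m.
Braking distance needed to stop: v²/(2a) = 33.774 / 5.000 = 6.755 m, so total needed = 6.102 + 6.755 = 12.857 m > 8 m — it cannot stop.
Distance remaining when braking begins: 8 − 6.102 = 1.898 m.
v² = v₀² − 2a·d = 33.774 − 2 × 2.500 × 1.898 = 24.284 m²/s².
v = √24.284 = 4.928 m/s.

No — it strikes the obstacle at 4.9 m/s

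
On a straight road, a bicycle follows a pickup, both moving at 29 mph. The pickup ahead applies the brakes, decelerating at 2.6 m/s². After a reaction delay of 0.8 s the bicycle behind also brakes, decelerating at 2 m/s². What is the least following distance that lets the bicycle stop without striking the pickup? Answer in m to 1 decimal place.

29 mph × 0.44704 = 12.9642 m/s.
Leader travels v²/(2a_L) = 168.070 / 5.200 = 32.321 m before stopping.
Follower covers v·t_r = 12.9642 × 0.8 = 10.371 m while reacting, then v²/(2a_F) = 168.070 / 4.000 = 42.017 m while braking, for a total of 10.371 + 42.017 = 52.388 m.
Since a_F ≤ a_L and the follower starts braking later, the follower is never slower than the leader, so the closest approach is when both have stopped.
Minimum gap = 52.388 − 32.321 = 20.067 m.

Minimum gap ≈ 20.1 m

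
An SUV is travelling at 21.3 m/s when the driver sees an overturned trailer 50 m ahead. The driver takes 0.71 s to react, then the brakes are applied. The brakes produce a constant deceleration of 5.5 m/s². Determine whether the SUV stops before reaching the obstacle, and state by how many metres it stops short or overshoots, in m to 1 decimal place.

No — it overshoots by 6.4 m

Reaction distance = 21.3000 × 0.71 = 15.123 m.
Braking distance = v²/(2a) = 453.690 / 11.000 = 41.245 m.
Total stopping distance = 15.123 + 41.245 = 56.368 m, vs 50 m available — it cannot stop in time and overshoots by 56.368 − 50 = 6.368 m.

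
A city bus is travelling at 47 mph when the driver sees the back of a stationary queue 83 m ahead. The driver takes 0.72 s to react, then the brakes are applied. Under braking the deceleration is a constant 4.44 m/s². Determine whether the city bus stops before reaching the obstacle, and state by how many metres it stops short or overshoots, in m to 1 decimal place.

Yes — it stops 18.2 m short of the obstacle

47 mph × 0.44704 = 21.0109 m/s.
Reaction distance = 21.0109 × 0.72 = 15.128 m.
Braking distance = v²/(2a) = 441.458 / 8.880 = 49.714 m.
Total stopping distance = 15.128 + 49.714 = 64.842 m, vs 83 m available — it stops with 83 − 64.842 = 18.158 m to spare.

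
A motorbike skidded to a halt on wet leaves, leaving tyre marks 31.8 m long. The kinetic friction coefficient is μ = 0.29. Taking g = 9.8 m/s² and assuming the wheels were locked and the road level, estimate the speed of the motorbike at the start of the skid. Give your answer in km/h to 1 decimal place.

Initial speed ≈ 48.4 km/h

Deceleration a = μg = 0.29 × 9.8 = 2.842 m/s².
v = √(2a·d) = √(2 × 2.842 × 31.8) = √180.751 = 13.4444 m/s.
= 13.4444 × 3.6 = 48.400 km/h.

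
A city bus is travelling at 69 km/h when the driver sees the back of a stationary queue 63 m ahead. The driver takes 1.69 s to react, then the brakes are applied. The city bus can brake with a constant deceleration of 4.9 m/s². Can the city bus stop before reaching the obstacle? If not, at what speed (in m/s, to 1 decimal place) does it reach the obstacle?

No — it strikes the obstacle at 8.2 m/s

69 km/h ÷ 3.6 = 19.1667 m/s.
Reaction distance = 19.1667 × 1.69 = 32.392 m.
Braking distance needed to stop: v²/(2a) = 367.362 / 9.800 = 37.486 m, so total needed = 32.392 + 37.486 = 69.878 m > 63 m — it cannot stop.
Distance remaining when braking begins: 63 − 32.392 = 30.608 m.
v² = v₀² − 2a·d = 367.362 − 2 × 4.900 × 30.608 = 67.404 m²/s².
v = √67.404 = 8.210 m/s.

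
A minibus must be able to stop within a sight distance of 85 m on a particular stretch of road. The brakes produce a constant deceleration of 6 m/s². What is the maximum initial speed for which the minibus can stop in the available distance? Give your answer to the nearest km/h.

Maximum speed ≈ 115 km/h

v²/(2a) = d ⇒ v = √(2 × 6.000 × 85) = √1020.00 = 31.9374 m/s.
31.9374 m/s × 3.6 = 114.975 km/h.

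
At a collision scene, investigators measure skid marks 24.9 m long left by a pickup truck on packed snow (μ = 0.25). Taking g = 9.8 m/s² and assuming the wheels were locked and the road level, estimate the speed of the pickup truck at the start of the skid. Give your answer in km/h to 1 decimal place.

Initial speed ≈ 39.8 km/h

Deceleration a = μg = 0.25 × 9.8 = 2.450 m/s².
v = √(2a·d) = √(2 × 2.450 × 24.9) = √122.010 = 11.0458 m/s.
= 11.0458 × 3.6 = 39.765 km/h.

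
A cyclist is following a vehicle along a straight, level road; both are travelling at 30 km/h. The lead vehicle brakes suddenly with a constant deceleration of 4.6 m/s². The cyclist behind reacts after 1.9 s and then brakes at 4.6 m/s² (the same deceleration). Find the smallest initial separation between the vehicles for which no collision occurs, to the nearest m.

Minimum gap ≈ 16 m

30 km/h ÷ 3.6 = 8.3333 m/s.
Leader travels v²/(2a_L) = 69.444 / 9.200 = 7.548 m before stopping.
Follower covers v·t_r = 8.3333 × 1.9 = 15.833 m while reacting, then v²/(2a_F) = 69.444 / 9.200 = 7.548 m while braking, for a total of 15.833 + 7.548 = 23.381 m.
Since a_F ≤ a_L and the follower starts braking later, the follower is never slower than the leader, so the closest approach is when both have stopped.
Minimum gap = 23.381 − 7.548 = 15.833 m.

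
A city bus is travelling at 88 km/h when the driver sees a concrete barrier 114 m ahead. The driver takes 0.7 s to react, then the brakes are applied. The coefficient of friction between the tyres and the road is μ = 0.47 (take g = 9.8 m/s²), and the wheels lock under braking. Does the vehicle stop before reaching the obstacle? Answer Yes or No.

88 km/h ÷ 3.6 = 24.4444 m/s.
a = μg = 0.47 × 9.8 = 4.606 m/s².
Reaction distance = 24.4444 × 0.7 = 17.111 m.
Braking distance = v²/(2a) = 597.529 / 9.212 = 64.864 m.
Total stopping distance = 17.111 + 64.864 = 81.975 m, vs 114 m available — it stops with 114 − 81.975 = 32.025 m to spare.

Yes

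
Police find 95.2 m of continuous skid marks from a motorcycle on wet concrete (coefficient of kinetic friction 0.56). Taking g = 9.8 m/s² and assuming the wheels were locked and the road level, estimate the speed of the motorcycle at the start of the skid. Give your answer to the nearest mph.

Deceleration a = μg = 0.56 × 9.8 = 5.488 m/s².
v = √(2a·d) = √(2 × 5.488 × 95.2) = √1044.915 = 32.3251 m/s.
= 32.3251 ÷ 0.44704 = 72.309 mph.

Initial speed ≈ 72 mph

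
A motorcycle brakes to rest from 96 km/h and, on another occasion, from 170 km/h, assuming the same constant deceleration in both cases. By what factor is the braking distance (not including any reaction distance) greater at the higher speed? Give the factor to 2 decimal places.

Braking distance d = v²/(2a), so with a fixed, d ∝ v².
Factor = (170/96)² = 1.7708² = 3.1357.

Factor ≈ 3.14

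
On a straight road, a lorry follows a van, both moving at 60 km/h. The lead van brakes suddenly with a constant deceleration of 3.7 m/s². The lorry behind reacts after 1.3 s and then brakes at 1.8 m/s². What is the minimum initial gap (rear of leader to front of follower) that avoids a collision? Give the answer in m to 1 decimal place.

60 km/h ÷ 3.6 = 16.6667 m/s.
Leader travels v²/(2a_L) = 277.779 / 7.400 = 37.538 m before stopping.
Follower covers v·t_r = 16.6667 × 1.3 = 21.667 m while reacting, then v²/(2a_F) = 277.779 / 3.600 = 77.161 m while braking, for a total of 21.667 + 77.161 = 98.828 m.
Since a_F ≤ a_L and the follower starts braking later, the follower is never slower than the leader, so the closest approach is when both have stopped.
Minimum gap = 98.828 − 37.538 = 61.290 m.

Minimum gap ≈ 61.3 m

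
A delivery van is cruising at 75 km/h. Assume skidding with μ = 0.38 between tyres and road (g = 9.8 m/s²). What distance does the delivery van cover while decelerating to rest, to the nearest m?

75 km/h ÷ 3.6 = 20.8333 m/s.
a = μg = 0.38 × 9.8 = 3.724 m/s².
Braking distance = v²/(2a) = 20.8333² / (2 × 3.724) = 434.026 / 7.448 = 58.274 m.

Braking distance ≈ 58 m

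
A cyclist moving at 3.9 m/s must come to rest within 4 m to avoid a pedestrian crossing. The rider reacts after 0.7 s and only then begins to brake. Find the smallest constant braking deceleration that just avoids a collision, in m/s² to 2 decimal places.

Required deceleration ≈ 5.99 m/s²

Distance covered during reaction = 3.9000 × 0.7 = 2.730 m.
Distance available for braking: 4 − 2.730 = 1.270 m.
v² = 2a·d ⇒ a = v²/(2d) = 3.9000² / (2 × 1.270) = 15.210 / 2.540 = 5.9882 m/s².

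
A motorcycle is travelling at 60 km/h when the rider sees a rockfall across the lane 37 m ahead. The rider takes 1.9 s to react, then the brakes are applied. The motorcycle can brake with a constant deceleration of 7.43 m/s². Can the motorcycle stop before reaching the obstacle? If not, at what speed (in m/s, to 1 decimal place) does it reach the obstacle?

No — it strikes the obstacle at 14.1 m/s

60 km/h ÷ 3.6 = 16.6667 m/s.
Reaction distance = 16.6667 × 1.9 = 31.667 m.
Braking distance needed to stop: v²/(2a) = 277.779 / 14.860 = 18.693 m, so total needed = 31.667 + 18.693 = 50.360 m > 37 m — it cannot stop.
Distance remaining when braking begins: 37 − 31.667 = 5.333 m.
v² = v₀² − 2a·d = 277.779 − 2 × 7.430 × 5.333 = 198.531 m²/s².
v = √198.531 = 14.090 m/s.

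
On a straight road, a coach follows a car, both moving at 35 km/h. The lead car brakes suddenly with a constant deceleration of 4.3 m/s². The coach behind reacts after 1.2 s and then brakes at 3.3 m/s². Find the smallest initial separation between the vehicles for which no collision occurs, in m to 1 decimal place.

Minimum gap ≈ 15.0 m

35 km/h ÷ 3.6 = 9.7222 m/s.
Leader travels v²/(2a_L) = 94.521 / 8.600 = 10.991 m before stopping.
Follower covers v·t_r = 9.7222 × 1.2 = 11.667 m while reacting, then v²/(2a_F) = 94.521 / 6.600 = 14.321 m while braking, for a total of 11.667 + 14.321 = 25.988 m.
Since a_F ≤ a_L and the follower starts braking later, the follower is never slower than the leader, so the closest approach is when both have stopped.
Minimum gap = 25.988 − 10.991 = 14.997 m.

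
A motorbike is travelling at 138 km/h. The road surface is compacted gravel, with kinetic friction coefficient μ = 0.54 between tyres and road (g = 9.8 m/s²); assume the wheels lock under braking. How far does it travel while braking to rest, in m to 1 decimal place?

138 km/h ÷ 3.6 = 38.3333 m/s.
a = μg = 0.54 × 9.8 = 5.292 m/s².
Braking distance = v²/(2a) = 38.3333² / (2 × 5.292) = 1469.442 / 10.584 = 138.836 m.

Braking distance ≈ 138.8 m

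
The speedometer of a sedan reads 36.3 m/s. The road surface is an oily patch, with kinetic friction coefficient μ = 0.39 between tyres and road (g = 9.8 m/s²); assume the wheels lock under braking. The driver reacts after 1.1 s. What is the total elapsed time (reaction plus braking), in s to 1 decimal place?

Total time ≈ 10.6 s

a = μg = 0.39 × 9.8 = 3.822 m/s².
Braking time = v/a = 36.3000 / 3.822 = 9.498 s.
Total = 1.1 + 9.498 = 10.598 s.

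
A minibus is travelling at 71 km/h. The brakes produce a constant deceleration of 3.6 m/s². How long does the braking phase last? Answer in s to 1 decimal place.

Braking time ≈ 5.5 s

71 km/h ÷ 3.6 = 19.7222 m/s.
Braking time = v/a = 19.7222 / 3.600 = 5.478 s.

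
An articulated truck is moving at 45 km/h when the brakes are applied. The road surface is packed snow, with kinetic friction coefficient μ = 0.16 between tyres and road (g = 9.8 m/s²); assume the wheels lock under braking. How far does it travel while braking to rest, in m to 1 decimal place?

45 km/h ÷ 3.6 = 12.5000 m/s.
a = μg = 0.16 × 9.8 = 1.568 m/s².
Braking distance = v²/(2a) = 12.5000² / (2 × 1.568) = 156.250 / 3.136 = 49.825 m.

Braking distance ≈ 49.8 m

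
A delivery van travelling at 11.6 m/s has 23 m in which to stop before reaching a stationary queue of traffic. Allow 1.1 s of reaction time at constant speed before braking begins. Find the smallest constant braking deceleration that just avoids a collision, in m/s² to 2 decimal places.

Distance covered during reaction = 11.6000 × 1.1 = 12.760 m.
Distance available for braking: 23 − 12.760 = 10.240 m.
v² = 2a·d ⇒ a = v²/(2d) = 11.6000² / (2 × 10.240) = 134.560 / 20.480 = 6.5703 m/s².

Required deceleration ≈ 6.57 m/s²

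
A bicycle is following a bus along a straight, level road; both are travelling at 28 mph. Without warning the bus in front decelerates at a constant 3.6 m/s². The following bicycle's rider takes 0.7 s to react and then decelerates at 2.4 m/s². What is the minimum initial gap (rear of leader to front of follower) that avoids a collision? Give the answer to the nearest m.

Minimum gap ≈ 20 m

28 mph × 0.44704 = 12.5171 m/s.
Leader travels v²/(2a_L) = 156.678 / 7.200 = 21.761 m before stopping.
Follower covers v·t_r = 12.5171 × 0.7 = 8.762 m while reacting, then v²/(2a_F) = 156.678 / 4.800 = 32.641 m while braking, for a total of 8.762 + 32.641 = 41.403 m.
Since a_F ≤ a_L and the follower starts braking later, the follower is never slower than the leader, so the closest approach is when both have stopped.
Minimum gap = 41.403 − 21.761 = 19.642 m.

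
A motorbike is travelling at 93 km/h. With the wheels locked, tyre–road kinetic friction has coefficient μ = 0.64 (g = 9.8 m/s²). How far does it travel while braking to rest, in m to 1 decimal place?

Braking distance ≈ 53.2 m

93 km/h ÷ 3.6 = 25.8333 m/s.
a = μg = 0.64 × 9.8 = 6.272 m/s².
Braking distance = v²/(2a) = 25.8333² / (2 × 6.272) = 667.359 / 12.544 = 53.201 m.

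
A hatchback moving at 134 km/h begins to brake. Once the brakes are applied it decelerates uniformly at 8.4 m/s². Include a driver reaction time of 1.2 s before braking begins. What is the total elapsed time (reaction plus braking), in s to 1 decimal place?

Total time ≈ 5.6 s

134 km/h ÷ 3.6 = 37.2222 m/s.
Braking time = v/a = 37.2222 / 8.400 = 4.431 s.
Total = 1.2 + 4.431 = 5.631 s.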